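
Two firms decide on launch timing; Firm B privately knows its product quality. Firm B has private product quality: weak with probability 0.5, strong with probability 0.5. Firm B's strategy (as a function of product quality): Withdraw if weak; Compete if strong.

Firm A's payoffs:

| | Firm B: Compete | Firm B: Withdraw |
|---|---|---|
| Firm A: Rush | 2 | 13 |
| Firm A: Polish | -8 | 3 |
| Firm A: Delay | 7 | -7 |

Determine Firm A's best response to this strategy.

Compute Firm A's expected payoff for each action, taking the expectation over Firm B's type.
E[Rush] = 0.5·(13) + 0.5·(2) = 7.5
E[Polish] = 0.5·(3) + 0.5·(-8) = -2.5
E[Delay] = 0.5·(-7) + 0.5·(7) = 0
Best response: Rush (7.5 is the largest).

Rush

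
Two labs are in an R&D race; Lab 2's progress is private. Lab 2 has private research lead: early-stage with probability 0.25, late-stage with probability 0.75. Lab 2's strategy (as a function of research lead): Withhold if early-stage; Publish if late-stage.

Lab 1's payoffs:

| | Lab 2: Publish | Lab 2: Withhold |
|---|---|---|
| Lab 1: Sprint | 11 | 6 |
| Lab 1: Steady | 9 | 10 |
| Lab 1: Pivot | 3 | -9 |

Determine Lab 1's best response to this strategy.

E[Sprint] = 0.25·(6) + 0.75·(11) = 9.75
E[Steady] = 0.25·(10) + 0.75·(9) = 9.25
E[Pivot] = 0.25·(-9) + 0.75·(3) = 0
Best response: Sprint (9.75 is the largest).

Sprint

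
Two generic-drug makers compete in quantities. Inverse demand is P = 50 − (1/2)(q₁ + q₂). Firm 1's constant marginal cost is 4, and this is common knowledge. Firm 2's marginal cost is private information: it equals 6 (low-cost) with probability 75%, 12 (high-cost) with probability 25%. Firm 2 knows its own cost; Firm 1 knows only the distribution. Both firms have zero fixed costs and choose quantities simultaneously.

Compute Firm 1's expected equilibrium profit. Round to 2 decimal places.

Type-c best response for Firm 2: q₂(c) = (50 − c) − q₁/2.
Firm 1 maximizes expected profit; its first-order condition is 50 − q₁ − (1/2)E[q₂] − 4 = 0.
Substituting E[q₂] and solving: E[c₂] = 7.5, so q₁ = (50 − 2·4 + 7.5)/(3/2) = 33.
E[P] = 50 − (1/2)·(q₁ + E[q₂]) = 20.5; Firm 1's expected profit = (E[P] − 4)·q₁ = (20.5 − 4)·33 = 544.5.

544.50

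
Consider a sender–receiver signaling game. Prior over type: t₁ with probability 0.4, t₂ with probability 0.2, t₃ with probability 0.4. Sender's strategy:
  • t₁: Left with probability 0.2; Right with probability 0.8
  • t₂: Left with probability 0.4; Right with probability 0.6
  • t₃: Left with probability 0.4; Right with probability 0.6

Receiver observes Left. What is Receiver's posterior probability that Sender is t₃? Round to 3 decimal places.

0.500

Apply Bayes' rule using the sender's strategy as the likelihood.
P(Left) = 0.4·0.2 + 0.2·0.4 + 0.4·0.4 = 0.32
P(t₃ | Left) = (0.4·0.4) / 0.32 = 0.16 / 0.32 = 0.5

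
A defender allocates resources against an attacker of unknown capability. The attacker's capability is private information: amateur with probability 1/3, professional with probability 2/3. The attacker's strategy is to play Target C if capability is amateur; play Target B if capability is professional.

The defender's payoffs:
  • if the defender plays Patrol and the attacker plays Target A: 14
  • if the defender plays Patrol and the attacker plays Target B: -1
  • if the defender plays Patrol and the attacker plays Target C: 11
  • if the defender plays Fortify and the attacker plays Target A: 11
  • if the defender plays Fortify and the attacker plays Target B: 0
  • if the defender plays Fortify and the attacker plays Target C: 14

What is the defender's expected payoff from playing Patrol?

3

E[Patrol] = 1/3·11 + 2/3·(-1) = 11/3 + (-2/3) = 3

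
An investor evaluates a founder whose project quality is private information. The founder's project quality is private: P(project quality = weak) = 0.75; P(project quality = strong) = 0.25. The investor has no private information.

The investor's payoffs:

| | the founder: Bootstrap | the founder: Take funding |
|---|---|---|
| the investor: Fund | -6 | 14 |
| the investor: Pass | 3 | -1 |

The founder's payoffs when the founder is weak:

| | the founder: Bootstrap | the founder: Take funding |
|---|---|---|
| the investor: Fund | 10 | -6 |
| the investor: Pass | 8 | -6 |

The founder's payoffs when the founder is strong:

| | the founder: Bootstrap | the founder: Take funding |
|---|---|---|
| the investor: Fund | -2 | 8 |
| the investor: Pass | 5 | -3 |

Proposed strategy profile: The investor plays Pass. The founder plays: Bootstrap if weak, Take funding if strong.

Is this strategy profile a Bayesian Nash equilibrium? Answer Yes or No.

No

The investor plays Pass: E[Pass] = 0.75·(3) + 0.25·(-1) = 2; E[Fund] = -1. Best-responding. ✓
The founder (project quality weak), facing Pass: Bootstrap gives 8, Take funding gives -6. Proposed Bootstrap is best. ✓
The founder (project quality strong), facing Pass: Bootstrap gives 5, Take funding gives -3. Proposed Take funding is not best — profitable deviation exists. ✗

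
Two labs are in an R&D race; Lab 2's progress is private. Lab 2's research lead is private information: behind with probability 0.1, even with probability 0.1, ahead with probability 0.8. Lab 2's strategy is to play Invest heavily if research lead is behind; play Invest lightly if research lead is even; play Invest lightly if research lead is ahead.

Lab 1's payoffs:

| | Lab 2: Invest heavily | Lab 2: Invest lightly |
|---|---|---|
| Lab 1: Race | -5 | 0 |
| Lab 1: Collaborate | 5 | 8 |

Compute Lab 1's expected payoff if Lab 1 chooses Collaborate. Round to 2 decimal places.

E[Collaborate] = 0.1·5 + 0.1·8 + 0.8·8 = 0.5 + 0.8 + 6.4 = 7.7

7.70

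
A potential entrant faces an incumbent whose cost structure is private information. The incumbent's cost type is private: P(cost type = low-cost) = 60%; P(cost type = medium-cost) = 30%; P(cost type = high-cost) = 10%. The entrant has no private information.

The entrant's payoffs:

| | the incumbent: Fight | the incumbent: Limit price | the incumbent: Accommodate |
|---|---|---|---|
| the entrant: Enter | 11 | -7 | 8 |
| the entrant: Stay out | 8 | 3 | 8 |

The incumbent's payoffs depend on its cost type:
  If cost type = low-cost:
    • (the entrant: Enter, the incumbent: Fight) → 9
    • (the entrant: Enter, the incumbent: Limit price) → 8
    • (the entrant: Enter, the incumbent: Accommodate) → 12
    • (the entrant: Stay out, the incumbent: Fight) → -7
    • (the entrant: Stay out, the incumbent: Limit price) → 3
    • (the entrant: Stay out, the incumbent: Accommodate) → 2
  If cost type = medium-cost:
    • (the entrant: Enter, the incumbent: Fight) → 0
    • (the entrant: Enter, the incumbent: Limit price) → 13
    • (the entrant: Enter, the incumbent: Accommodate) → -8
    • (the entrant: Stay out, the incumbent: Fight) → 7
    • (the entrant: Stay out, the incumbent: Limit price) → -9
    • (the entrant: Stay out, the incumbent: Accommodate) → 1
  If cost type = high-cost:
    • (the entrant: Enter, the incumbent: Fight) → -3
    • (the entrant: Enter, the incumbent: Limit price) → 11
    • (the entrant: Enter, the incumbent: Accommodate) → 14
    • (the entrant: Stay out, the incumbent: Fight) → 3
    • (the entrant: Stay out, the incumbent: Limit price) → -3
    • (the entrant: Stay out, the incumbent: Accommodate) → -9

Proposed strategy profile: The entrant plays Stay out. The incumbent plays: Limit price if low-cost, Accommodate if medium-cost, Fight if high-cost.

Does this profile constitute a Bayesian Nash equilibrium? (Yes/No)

No

The entrant plays Stay out: E[Stay out] = 0.6·(3) + 0.3·(8) + 0.1·(8) = 5; E[Enter] = -0.7. Best-responding. ✓
The incumbent (cost type low-cost), facing Stay out: Fight gives -7, Limit price gives 3, Accommodate gives 2. Proposed Limit price is best. ✓
The incumbent (cost type medium-cost), facing Stay out: Fight gives 7, Limit price gives -9, Accommodate gives 1. Proposed Accommodate is not best — profitable deviation exists. ✗
The incumbent (cost type high-cost), facing Stay out: Fight gives 3, Limit price gives -3, Accommodate gives -9. Proposed Fight is best. ✓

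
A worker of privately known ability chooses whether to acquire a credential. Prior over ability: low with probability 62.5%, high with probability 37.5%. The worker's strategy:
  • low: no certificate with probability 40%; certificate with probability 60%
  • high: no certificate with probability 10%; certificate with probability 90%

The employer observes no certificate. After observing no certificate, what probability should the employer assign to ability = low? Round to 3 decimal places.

0.870

P(no certificate) = 0.625·0.4 + 0.375·0.1 = 0.2875
P(low | no certificate) = (0.625·0.4) / 0.2875 = 0.25 / 0.2875 = 0.869565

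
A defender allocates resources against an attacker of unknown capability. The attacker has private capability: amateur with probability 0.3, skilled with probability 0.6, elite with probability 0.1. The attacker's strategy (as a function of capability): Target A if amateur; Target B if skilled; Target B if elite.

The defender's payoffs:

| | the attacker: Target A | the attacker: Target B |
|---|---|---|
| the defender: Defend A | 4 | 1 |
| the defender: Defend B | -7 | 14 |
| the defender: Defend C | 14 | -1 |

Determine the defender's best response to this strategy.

Defend B

E[Defend A] = 0.3·(4) + 0.6·(1) + 0.1·(1) = 1.9
E[Defend B] = 0.3·(-7) + 0.6·(14) + 0.1·(14) = 7.7
E[Defend C] = 0.3·(14) + 0.6·(-1) + 0.1·(-1) = 3.5
Best response: Defend B (7.7 is the largest).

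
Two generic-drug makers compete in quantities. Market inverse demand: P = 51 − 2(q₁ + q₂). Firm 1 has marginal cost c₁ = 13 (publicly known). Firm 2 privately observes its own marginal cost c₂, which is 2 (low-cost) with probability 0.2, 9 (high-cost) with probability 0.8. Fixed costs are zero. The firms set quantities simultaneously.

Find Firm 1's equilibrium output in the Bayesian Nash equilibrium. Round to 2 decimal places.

5.43

Type-c best response for Firm 2: q₂(c) = (51 − c)/4 − q₁/2.
Firm 1 maximizes expected profit; its first-order condition is 51 − 4q₁ − 2E[q₂] − 13 = 0.
Substituting E[q₂] and solving: E[c₂] = 7.6, so q₁ = (51 − 2·13 + 7.6)/6 = 5.43333.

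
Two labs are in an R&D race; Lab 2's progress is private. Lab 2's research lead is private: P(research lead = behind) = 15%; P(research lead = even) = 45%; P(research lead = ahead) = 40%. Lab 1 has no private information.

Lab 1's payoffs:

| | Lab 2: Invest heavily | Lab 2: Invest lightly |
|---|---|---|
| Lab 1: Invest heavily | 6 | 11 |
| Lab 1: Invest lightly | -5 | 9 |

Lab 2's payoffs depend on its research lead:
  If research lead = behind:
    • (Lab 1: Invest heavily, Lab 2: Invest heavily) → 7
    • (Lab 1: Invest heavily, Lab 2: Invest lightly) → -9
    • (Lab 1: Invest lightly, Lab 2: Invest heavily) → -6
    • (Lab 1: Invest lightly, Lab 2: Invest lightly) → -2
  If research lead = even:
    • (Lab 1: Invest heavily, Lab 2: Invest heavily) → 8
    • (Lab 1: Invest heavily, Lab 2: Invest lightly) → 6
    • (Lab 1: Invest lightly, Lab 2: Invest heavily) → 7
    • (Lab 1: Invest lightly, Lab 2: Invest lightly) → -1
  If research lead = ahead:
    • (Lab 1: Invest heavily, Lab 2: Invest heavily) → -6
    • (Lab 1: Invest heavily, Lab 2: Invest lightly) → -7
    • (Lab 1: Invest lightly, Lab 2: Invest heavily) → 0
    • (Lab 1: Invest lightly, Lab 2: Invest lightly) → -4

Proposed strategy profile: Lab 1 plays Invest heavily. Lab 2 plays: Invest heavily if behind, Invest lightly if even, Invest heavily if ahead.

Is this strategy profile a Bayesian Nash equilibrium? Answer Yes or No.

Lab 1 plays Invest heavily: E[Invest heavily] = 0.15·(6) + 0.45·(11) + 0.4·(6) = 8.25; E[Invest lightly] = 1.3. Best-responding. ✓
Lab 2 (research lead behind), facing Invest heavily: Invest heavily gives 7, Invest lightly gives -9. Proposed Invest heavily is best. ✓
Lab 2 (research lead even), facing Invest heavily: Invest heavily gives 8, Invest lightly gives 6. Proposed Invest lightly is not best — profitable deviation exists. ✗
Lab 2 (research lead ahead), facing Invest heavily: Invest heavily gives -6, Invest lightly gives -7. Proposed Invest heavily is best. ✓

No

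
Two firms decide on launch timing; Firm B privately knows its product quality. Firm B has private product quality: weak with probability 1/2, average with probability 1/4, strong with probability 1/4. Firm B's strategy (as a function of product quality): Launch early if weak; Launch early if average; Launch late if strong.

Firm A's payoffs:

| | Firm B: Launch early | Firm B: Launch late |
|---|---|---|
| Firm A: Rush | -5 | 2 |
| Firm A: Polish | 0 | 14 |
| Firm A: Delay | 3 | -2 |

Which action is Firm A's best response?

Polish

E[Rush] = 1/2·(-5) + 1/4·(-5) + 1/4·(2) = -13/4
E[Polish] = 1/2·(0) + 1/4·(0) + 1/4·(14) = 7/2
E[Delay] = 1/2·(3) + 1/4·(3) + 1/4·(-2) = 7/4
Best response: Polish (7/2 is the largest).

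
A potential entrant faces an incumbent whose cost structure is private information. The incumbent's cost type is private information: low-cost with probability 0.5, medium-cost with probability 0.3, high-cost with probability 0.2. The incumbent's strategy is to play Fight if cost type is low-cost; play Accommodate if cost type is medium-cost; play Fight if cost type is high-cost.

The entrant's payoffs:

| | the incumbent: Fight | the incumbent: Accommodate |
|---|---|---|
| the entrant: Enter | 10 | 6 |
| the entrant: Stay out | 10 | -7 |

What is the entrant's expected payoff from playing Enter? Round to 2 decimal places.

8.80

E[Enter] = 0.5·10 + 0.3·6 + 0.2·10 = 5 + 1.8 + 2 = 8.8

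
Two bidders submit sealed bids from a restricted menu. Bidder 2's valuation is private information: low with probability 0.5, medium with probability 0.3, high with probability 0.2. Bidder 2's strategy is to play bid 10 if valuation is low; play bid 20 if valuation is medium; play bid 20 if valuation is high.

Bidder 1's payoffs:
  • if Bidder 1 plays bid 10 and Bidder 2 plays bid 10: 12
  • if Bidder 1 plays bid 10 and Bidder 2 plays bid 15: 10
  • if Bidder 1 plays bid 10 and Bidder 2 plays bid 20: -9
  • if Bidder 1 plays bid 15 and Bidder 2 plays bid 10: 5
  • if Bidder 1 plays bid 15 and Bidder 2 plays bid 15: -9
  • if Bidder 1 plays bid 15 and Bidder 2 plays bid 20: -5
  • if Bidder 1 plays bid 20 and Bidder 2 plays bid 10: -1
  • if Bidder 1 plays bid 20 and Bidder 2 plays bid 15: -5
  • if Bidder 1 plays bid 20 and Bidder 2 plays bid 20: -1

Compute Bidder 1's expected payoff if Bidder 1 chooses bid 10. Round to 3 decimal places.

1.500

E[bid 10] = 0.5·12 + 0.3·(-9) + 0.2·(-9) = 6 + (-2.7) + (-1.8) = 1.5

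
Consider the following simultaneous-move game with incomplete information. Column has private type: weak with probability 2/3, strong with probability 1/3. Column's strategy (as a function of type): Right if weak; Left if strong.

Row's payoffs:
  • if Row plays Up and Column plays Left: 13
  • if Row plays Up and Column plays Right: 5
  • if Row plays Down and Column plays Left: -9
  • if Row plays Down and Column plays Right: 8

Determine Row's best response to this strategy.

Up

E[Up] = 2/3·(5) + 1/3·(13) = 23/3
E[Down] = 2/3·(8) + 1/3·(-9) = 7/3
Best response: Up (23/3 is the largest).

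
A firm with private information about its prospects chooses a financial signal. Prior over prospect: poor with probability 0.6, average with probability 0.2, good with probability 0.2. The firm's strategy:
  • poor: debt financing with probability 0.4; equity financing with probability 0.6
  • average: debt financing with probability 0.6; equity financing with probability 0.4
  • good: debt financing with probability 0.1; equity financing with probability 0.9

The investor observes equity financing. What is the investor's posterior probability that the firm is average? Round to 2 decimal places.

Apply Bayes' rule using the sender's strategy as the likelihood.
P(equity financing) = 0.6·0.6 + 0.2·0.4 + 0.2·0.9 = 0.62
P(average | equity financing) = (0.2·0.4) / 0.62 = 0.08 / 0.62 = 0.129032

0.13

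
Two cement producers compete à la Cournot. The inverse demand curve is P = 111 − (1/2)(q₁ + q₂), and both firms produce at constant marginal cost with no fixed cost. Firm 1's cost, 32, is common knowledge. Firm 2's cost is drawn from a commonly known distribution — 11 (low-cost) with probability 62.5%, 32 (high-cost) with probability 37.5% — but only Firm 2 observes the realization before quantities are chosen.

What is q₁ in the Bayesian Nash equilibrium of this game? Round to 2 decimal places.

Type-c best response for Firm 2: q₂(c) = (111 − c) − q₁/2.
Firm 1 maximizes expected profit; its first-order condition is 111 − q₁ − (1/2)E[q₂] − 32 = 0.
Substituting E[q₂] and solving: E[c₂] = 18.875, so q₁ = (111 − 2·32 + 18.875)/(3/2) = 43.9167.

43.92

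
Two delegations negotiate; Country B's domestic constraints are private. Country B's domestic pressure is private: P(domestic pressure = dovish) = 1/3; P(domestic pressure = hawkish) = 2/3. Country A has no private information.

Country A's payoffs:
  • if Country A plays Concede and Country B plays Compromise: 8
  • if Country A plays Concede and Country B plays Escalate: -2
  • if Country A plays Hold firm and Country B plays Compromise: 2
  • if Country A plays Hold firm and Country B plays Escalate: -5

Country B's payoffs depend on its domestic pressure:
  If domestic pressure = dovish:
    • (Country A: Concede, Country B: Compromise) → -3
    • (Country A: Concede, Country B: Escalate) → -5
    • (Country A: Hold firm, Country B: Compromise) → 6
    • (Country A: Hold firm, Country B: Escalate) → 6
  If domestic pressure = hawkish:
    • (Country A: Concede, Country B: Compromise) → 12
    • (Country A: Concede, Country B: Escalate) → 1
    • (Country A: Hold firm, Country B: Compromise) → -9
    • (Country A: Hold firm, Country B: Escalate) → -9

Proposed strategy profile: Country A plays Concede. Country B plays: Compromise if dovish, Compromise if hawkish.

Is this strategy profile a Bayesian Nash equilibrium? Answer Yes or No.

Yes

Country A plays Concede: E[Concede] = 1/3·(8) + 2/3·(8) = 8; E[Hold firm] = 2. Best-responding. ✓
Country B (domestic pressure dovish), facing Concede: Compromise gives -3, Escalate gives -5. Proposed Compromise is best. ✓
Country B (domestic pressure hawkish), facing Concede: Compromise gives 12, Escalate gives 1. Proposed Compromise is best. ✓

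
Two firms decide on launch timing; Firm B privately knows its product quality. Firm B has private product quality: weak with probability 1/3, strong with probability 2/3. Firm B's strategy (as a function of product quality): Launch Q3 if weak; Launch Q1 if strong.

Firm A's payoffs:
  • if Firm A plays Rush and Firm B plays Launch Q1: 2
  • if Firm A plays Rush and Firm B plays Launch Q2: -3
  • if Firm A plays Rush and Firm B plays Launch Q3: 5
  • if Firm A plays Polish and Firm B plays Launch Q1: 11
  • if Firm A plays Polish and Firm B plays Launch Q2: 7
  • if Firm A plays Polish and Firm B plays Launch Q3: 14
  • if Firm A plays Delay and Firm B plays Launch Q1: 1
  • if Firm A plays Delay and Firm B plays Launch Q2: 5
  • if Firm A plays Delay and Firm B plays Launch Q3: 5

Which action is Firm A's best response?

E[Rush] = 1/3·(5) + 2/3·(2) = 3
E[Polish] = 1/3·(14) + 2/3·(11) = 12
E[Delay] = 1/3·(5) + 2/3·(1) = 7/3
Best response: Polish (12 is the largest).

Polish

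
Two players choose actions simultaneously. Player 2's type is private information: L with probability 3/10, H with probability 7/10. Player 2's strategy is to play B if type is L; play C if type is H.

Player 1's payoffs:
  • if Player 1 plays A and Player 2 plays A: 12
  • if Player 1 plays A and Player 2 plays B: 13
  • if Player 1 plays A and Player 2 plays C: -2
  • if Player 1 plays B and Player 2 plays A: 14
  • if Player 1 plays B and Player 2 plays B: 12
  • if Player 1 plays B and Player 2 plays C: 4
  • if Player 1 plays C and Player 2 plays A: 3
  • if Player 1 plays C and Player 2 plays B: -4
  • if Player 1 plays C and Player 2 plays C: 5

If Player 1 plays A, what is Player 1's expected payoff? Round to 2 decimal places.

E[A] = 3/10·13 + 7/10·(-2) = 39/10 + (-7/5) = 5/2

2.50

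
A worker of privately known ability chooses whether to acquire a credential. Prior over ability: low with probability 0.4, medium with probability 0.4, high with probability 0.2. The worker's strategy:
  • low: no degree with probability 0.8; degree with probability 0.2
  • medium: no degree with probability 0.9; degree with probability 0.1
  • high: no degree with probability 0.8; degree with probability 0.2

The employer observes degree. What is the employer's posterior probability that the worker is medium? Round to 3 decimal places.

0.250

P(degree) = 0.4·0.2 + 0.4·0.1 + 0.2·0.2 = 0.16
P(medium | degree) = (0.4·0.1) / 0.16 = 0.04 / 0.16 = 0.25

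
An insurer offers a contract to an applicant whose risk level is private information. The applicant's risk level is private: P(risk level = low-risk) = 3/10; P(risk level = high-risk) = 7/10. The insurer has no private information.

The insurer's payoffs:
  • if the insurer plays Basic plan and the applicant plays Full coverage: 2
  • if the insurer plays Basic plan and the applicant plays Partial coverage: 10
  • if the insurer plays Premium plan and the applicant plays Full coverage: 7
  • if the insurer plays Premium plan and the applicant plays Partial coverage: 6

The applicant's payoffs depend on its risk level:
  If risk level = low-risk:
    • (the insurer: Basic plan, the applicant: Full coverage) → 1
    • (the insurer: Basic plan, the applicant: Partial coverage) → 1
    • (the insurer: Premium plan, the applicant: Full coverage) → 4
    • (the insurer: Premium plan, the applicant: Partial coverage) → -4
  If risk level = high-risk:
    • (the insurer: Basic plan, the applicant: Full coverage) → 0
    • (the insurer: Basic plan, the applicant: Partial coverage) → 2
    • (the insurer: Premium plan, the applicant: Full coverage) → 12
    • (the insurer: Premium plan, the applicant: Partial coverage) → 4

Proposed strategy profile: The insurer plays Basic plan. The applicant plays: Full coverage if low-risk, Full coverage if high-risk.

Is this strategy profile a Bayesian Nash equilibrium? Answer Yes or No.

No

The insurer plays Basic plan: E[Basic plan] = 3/10·(2) + 7/10·(2) = 2; E[Premium plan] = 7. Not best-responding. ✗
The applicant (risk level low-risk), facing Basic plan: Full coverage gives 1, Partial coverage gives 1. Proposed Full coverage is best. ✓
The applicant (risk level high-risk), facing Basic plan: Full coverage gives 0, Partial coverage gives 2. Proposed Full coverage is not best — profitable deviation exists. ✗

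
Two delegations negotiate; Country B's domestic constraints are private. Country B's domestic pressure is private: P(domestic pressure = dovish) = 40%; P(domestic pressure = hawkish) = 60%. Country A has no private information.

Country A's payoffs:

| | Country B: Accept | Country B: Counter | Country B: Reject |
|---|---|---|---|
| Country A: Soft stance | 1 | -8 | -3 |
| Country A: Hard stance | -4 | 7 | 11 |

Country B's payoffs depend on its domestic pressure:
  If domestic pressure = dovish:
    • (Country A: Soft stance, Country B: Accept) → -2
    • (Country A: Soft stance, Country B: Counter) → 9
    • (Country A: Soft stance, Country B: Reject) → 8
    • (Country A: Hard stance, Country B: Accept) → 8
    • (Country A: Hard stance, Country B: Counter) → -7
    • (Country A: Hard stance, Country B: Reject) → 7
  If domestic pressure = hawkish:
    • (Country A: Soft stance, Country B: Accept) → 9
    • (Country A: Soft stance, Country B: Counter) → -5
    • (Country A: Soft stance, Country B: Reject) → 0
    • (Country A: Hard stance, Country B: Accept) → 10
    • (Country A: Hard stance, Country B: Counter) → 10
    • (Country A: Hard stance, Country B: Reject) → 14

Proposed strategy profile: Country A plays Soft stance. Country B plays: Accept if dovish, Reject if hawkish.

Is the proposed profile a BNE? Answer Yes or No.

Country A plays Soft stance: E[Soft stance] = 0.4·(1) + 0.6·(-3) = -1.4; E[Hard stance] = 5. Not best-responding. ✗
Country B (domestic pressure dovish), facing Soft stance: Accept gives -2, Counter gives 9, Reject gives 8. Proposed Accept is not best — profitable deviation exists. ✗
Country B (domestic pressure hawkish), facing Soft stance: Accept gives 9, Counter gives -5, Reject gives 0. Proposed Reject is not best — profitable deviation exists. ✗

No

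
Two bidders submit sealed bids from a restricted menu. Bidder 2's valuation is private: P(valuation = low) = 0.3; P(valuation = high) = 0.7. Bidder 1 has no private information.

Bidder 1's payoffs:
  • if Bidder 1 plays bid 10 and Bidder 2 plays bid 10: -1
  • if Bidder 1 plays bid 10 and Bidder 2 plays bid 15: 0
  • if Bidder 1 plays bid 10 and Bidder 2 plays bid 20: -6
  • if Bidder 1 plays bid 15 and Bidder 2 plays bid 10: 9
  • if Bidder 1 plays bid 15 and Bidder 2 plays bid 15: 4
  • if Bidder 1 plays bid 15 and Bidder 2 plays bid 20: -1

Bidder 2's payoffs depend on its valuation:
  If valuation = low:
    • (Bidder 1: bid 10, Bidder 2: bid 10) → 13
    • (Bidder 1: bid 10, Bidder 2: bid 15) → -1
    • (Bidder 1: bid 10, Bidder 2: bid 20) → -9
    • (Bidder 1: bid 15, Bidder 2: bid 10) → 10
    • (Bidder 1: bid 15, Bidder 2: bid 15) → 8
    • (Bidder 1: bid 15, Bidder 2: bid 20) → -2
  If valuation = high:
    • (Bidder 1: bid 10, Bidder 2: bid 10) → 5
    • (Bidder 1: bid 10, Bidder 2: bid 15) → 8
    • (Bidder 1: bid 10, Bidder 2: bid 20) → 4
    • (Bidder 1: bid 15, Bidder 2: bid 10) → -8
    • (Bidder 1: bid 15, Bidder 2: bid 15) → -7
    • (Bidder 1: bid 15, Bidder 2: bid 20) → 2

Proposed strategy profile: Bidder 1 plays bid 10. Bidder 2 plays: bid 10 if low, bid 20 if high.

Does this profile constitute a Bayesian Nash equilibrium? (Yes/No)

Bidder 1 plays bid 10: E[bid 10] = 0.3·(-1) + 0.7·(-6) = -4.5; E[bid 15] = 2. Not best-responding. ✗
Bidder 2 (valuation low), facing bid 10: bid 10 gives 13, bid 15 gives -1, bid 20 gives -9. Proposed bid 10 is best. ✓
Bidder 2 (valuation high), facing bid 10: bid 10 gives 5, bid 15 gives 8, bid 20 gives 4. Proposed bid 20 is not best — profitable deviation exists. ✗

No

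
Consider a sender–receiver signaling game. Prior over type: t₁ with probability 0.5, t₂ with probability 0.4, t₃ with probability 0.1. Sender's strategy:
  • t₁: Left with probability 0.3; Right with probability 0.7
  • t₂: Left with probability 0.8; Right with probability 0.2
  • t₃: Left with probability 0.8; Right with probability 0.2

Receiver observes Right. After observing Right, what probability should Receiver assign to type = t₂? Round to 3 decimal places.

P(Right) = 0.5·0.7 + 0.4·0.2 + 0.1·0.2 = 0.45
P(t₂ | Right) = (0.4·0.2) / 0.45 = 0.08 / 0.45 = 0.177778

0.178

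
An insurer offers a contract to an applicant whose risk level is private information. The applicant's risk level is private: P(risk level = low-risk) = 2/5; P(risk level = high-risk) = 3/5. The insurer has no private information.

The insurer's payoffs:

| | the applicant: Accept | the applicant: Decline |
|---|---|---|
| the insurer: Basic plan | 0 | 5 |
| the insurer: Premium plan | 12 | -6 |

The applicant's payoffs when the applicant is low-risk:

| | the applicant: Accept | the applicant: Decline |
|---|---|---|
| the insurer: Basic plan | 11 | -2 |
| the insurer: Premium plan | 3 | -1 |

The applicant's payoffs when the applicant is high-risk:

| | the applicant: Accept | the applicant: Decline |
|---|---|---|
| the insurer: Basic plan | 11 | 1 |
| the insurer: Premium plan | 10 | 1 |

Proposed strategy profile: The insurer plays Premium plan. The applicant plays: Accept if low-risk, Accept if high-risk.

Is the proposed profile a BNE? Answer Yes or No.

The insurer plays Premium plan: E[Premium plan] = 2/5·(12) + 3/5·(12) = 12; E[Basic plan] = 0. Best-responding. ✓
The applicant (risk level low-risk), facing Premium plan: Accept gives 3, Decline gives -1. Proposed Accept is best. ✓
The applicant (risk level high-risk), facing Premium plan: Accept gives 10, Decline gives 1. Proposed Accept is best. ✓

Yes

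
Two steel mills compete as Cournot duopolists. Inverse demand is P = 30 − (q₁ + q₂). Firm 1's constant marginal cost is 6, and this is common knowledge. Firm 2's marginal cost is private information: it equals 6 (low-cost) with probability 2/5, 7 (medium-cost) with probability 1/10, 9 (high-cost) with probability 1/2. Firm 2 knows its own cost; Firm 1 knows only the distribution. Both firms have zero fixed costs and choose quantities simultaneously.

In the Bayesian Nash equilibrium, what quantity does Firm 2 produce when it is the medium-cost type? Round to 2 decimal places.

Type-c best response for Firm 2: q₂(c) = (30 − c)/2 − q₁/2.
Firm 1 maximizes expected profit; its first-order condition is 30 − 2q₁ − E[q₂] − 6 = 0.
Substituting E[q₂] and solving: E[c₂] = 7.6, so q₁ = (30 − 2·6 + 7.6)/3 = 8.53333.
q₂(medium-cost) = (30 − 7 − 8.53333)/2 = 7.23333.

7.23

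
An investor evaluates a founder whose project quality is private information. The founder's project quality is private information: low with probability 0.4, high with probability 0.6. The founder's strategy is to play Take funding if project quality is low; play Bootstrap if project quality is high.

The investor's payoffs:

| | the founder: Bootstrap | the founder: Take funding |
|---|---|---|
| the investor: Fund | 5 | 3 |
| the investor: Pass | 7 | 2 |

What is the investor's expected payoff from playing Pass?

E[Pass] = 0.4·2 + 0.6·7 = 0.8 + 4.2 = 5

5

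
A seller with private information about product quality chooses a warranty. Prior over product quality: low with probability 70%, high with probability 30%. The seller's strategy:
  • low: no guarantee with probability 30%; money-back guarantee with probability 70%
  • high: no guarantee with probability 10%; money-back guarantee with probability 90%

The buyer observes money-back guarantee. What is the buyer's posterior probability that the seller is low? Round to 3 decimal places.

P(money-back guarantee) = 0.7·0.7 + 0.3·0.9 = 0.76
P(low | money-back guarantee) = (0.7·0.7) / 0.76 = 0.49 / 0.76 = 0.644737

0.645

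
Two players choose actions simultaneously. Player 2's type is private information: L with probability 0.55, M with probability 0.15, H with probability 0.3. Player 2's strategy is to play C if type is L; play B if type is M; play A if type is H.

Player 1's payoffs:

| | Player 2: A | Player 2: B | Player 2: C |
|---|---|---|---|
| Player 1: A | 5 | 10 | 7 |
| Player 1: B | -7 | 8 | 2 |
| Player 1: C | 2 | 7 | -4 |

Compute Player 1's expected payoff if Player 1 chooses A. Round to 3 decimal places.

E[A] = 0.55·7 + 0.15·10 + 0.3·5 = 3.85 + 1.5 + 1.5 = 6.85

6.850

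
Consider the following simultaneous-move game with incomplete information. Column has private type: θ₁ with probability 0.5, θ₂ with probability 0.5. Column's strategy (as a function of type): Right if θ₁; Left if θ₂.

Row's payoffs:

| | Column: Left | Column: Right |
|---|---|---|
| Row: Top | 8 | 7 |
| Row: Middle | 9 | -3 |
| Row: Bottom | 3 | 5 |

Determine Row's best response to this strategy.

Compute Row's expected payoff for each action, taking the expectation over Column's type.
E[Top] = 0.5·(7) + 0.5·(8) = 7.5
E[Middle] = 0.5·(-3) + 0.5·(9) = 3
E[Bottom] = 0.5·(5) + 0.5·(3) = 4
Best response: Top (7.5 is the largest).

Top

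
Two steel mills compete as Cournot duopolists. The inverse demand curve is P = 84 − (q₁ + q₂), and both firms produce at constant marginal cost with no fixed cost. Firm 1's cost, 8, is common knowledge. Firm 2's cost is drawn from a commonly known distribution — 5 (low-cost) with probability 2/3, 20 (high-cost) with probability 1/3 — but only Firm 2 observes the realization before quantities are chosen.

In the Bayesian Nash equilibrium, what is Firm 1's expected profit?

Each type of Firm 2 best-responds to q₁; Firm 1 best-responds to the expected q₂ over Firm 2's types.
Firm 2 with cost c maximizes (84 − (q₁+q₂) − c)·q₂, giving q₂(c) = (84 − c − q₁)/2.
E[c₂] = 2/3·5 + 1/3·20 = 10
Firm 1's FOC against E[q₂] yields q₁ = (84 − 2·8 + E[c₂])/3 = (84 − 16 + 10)/3 = 26.
E[P] = 84 − (q₁ + E[q₂]) = 34; Firm 1's expected profit = (E[P] − 8)·q₁ = (34 − 8)·26 = 676.

676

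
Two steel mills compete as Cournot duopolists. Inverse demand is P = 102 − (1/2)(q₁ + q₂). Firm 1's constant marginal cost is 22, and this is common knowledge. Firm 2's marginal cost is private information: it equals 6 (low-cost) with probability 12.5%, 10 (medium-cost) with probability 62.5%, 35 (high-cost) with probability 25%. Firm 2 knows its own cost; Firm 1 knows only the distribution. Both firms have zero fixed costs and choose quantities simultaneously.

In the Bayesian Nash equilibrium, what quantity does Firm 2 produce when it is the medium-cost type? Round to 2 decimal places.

67.42

Type-c best response for Firm 2: q₂(c) = (102 − c) − q₁/2.
Firm 1 maximizes expected profit; its first-order condition is 102 − q₁ − (1/2)E[q₂] − 22 = 0.
Substituting E[q₂] and solving: E[c₂] = 15.75, so q₁ = (102 − 2·22 + 15.75)/(3/2) = 49.1667.
q₂(medium-cost) = (102 − 10 − (1/2)·49.1667) = 67.4167.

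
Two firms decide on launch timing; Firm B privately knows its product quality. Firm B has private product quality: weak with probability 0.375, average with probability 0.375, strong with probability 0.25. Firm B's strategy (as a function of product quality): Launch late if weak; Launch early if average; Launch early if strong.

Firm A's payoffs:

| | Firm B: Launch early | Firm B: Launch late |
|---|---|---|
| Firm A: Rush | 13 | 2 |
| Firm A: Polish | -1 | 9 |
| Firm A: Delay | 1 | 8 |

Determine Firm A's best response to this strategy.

E[Rush] = 0.375·(2) + 0.375·(13) + 0.25·(13) = 8.875
E[Polish] = 0.375·(9) + 0.375·(-1) + 0.25·(-1) = 2.75
E[Delay] = 0.375·(8) + 0.375·(1) + 0.25·(1) = 3.625
Best response: Rush (8.875 is the largest).

Rush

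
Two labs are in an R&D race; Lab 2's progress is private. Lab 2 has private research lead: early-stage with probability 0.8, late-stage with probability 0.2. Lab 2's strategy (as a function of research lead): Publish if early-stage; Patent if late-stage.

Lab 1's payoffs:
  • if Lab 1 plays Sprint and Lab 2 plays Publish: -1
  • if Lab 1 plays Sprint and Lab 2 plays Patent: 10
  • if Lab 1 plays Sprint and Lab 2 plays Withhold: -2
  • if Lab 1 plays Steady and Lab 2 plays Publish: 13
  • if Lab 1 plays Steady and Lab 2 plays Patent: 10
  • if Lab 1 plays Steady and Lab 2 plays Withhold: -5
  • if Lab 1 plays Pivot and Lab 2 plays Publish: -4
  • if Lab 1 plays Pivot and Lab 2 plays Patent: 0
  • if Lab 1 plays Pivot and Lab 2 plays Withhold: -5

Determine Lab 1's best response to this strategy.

Compute Lab 1's expected payoff for each action, taking the expectation over Lab 2's type.
E[Sprint] = 0.8·(-1) + 0.2·(10) = 1.2
E[Steady] = 0.8·(13) + 0.2·(10) = 12.4
E[Pivot] = 0.8·(-4) + 0.2·(0) = -3.2
Best response: Steady (12.4 is the largest).

Steady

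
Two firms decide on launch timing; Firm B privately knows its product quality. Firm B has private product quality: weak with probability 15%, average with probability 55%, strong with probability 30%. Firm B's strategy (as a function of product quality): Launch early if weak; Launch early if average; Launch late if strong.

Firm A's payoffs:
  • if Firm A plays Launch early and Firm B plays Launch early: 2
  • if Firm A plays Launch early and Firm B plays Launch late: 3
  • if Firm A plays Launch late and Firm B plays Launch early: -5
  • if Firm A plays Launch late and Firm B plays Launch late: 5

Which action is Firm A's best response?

E[Launch early] = 0.15·(2) + 0.55·(2) + 0.3·(3) = 2.3
E[Launch late] = 0.15·(-5) + 0.55·(-5) + 0.3·(5) = -2
Best response: Launch early (2.3 is the largest).

Launch early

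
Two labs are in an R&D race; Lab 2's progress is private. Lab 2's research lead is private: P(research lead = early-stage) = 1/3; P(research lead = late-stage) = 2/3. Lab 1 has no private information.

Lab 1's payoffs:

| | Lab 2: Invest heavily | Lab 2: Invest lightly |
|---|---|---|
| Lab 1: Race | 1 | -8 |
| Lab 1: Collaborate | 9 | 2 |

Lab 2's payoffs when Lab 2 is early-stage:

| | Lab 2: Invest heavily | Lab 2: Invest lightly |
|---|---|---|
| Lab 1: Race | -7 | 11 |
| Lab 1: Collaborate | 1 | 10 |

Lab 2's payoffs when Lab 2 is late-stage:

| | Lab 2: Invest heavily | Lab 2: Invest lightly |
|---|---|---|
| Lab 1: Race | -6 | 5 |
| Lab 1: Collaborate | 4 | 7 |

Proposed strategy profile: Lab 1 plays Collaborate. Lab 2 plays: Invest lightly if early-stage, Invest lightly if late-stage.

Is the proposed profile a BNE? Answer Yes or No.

Yes

A profile is a BNE iff every type of every player is best-responding given beliefs about the other side.
Lab 1 plays Collaborate: E[Collaborate] = 1/3·(2) + 2/3·(2) = 2; E[Race] = -8. Best-responding. ✓
Lab 2 (research lead early-stage), facing Collaborate: Invest heavily gives 1, Invest lightly gives 10. Proposed Invest lightly is best. ✓
Lab 2 (research lead late-stage), facing Collaborate: Invest heavily gives 4, Invest lightly gives 7. Proposed Invest lightly is best. ✓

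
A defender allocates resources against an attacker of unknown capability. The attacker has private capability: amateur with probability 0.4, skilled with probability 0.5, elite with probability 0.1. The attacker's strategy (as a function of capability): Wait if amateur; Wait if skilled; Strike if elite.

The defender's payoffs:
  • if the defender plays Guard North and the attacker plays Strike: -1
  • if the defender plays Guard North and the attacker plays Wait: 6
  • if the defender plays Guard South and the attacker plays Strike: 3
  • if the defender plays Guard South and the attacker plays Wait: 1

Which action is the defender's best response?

Guard North

E[Guard North] = 0.4·(6) + 0.5·(6) + 0.1·(-1) = 5.3
E[Guard South] = 0.4·(1) + 0.5·(1) + 0.1·(3) = 1.2
Best response: Guard North (5.3 is the largest).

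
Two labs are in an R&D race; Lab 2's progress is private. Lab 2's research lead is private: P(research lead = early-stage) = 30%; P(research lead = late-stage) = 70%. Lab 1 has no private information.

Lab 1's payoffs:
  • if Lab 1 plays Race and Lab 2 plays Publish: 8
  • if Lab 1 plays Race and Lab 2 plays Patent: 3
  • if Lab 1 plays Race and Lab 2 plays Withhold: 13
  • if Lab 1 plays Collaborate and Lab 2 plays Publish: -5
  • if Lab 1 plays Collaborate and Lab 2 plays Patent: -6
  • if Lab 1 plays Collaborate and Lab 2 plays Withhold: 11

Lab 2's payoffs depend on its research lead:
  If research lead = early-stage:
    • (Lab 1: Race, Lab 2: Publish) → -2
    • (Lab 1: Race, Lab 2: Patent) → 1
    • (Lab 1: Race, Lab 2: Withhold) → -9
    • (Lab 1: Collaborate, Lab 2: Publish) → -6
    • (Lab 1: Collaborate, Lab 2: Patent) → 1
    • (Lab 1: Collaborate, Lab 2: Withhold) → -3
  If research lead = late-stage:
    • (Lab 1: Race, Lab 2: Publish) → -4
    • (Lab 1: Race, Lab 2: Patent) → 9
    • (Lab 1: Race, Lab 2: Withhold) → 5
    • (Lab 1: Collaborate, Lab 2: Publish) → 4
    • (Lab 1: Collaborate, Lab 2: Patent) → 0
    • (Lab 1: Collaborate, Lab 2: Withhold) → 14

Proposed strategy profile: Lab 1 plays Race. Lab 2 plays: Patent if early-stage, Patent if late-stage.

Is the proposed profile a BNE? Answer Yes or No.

A profile is a BNE iff every type of every player is best-responding given beliefs about the other side.
Lab 1 plays Race: E[Race] = 0.3·(3) + 0.7·(3) = 3; E[Collaborate] = -6. Best-responding. ✓
Lab 2 (research lead early-stage), facing Race: Publish gives -2, Patent gives 1, Withhold gives -9. Proposed Patent is best. ✓
Lab 2 (research lead late-stage), facing Race: Publish gives -4, Patent gives 9, Withhold gives 5. Proposed Patent is best. ✓

Yes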